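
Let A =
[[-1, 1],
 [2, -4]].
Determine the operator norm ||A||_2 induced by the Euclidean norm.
||A||_2 = sqrt((22 + sqrt(468))/2) ≈ 4.6708 (= sqrt(largest eigenvalue of A^T A))

||A||_2 = sigma_max(A) = sqrt(lambda_max(A^T A)). Form the symmetric matrix M = A^T A =
[[5, -9],
 [-9, 17]].
Its characteristic polynomial (trace, determinant of M give the coefficients) is
  p(λ) = det(λ I - M) = λ^2 - 22λ + 4.
For λ^2 - 22λ + 4 the discriminant is 468. It is nonnegative but not a perfect square, so the roots are real and irrational: λ = (22 ± sqrt(468))/2 ≈ 21.8167, 0.1833.
So the eigenvalues of A^T A are ≈ 0.1833, 21.8167 (all ≥ 0, as they must be for A^T A). The largest is λ_max = (22 + sqrt(468))/2 ≈ 21.8167, hence ||A||_2 = sqrt(λ_max) = sqrt((22 + sqrt(468))/2) ≈ 4.6708.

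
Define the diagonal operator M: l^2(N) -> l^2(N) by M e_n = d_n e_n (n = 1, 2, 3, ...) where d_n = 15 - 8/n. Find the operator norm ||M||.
||M|| = 15

For a diagonal operator on l^2 with entries d_n, ||M|| = sup_n |d_n|. Here d_1 = 7, d_2 = 11, ..., and d_n = 15 - 8/n increases monotonically toward 15. All terms lie in [7, 15), so |d_n| = d_n and the supremum is the limit 15, which is not attained by any individual d_n. Hence ||M|| = 15.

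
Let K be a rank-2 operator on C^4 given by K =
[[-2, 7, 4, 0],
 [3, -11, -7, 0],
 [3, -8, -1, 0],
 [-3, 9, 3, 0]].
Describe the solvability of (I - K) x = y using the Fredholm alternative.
(I - K) is invertible (det(I - K) = -39 ≠ 0), so for every y in C^4 the equation (I - K) x = y has a unique solution.

K has rank 2 and factors as K = U V^T = u1 v1^T + u2 v2^T with u1 = (2, -3, -3, 3), v1 = (-1, 3, 1, 0), u2 = (1, -2, 1, 0), v2 = (0, 1, 2, 0) (multiplying out reproduces the displayed K). The nonzero eigenvalues of U V^T coincide with those of the 2 x 2 matrix G = V^T U = [[v1·u1, v1·u2], [v2·u1, v2·u2]] = [[-14, -6], [-9, 0]], and by the Sylvester determinant identity det(I_4 - U V^T) = det(I_2 - V^T U) = det([[15, 6], [9, 1]]) = (15)(1) - (6)(9) = -39. (Direct check: I - K =
[[3, -7, -4, 0],
 [-3, 12, 7, 0],
 [-3, 8, 2, 0],
 [3, -9, -3, 1]]
has determinant -39.) The finite-dimensional Fredholm alternative says: either (I - K) is invertible, or ker(I - K) ≠ {0} and then range(I - K) = ker((I - K)^*)^⊥, with dim ker(I - K) = dim ker((I - K)^*). Since det(I - K) ≠ 0, 1 is not an eigenvalue of K and ker(I - K) = {0}, so we are in the first case: for every y there is a unique x = (I - K)^(-1) y. (Explicitly, by the Woodbury identity, (I - U V^T)^(-1) = I + U (I_2 - G)^(-1) V^T.)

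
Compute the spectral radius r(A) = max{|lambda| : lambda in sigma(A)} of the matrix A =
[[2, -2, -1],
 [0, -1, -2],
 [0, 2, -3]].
r(A) = sqrt(7) ≈ 2.6458

The eigenvalues of A are the roots of its characteristic polynomial. With M = A (coefficients from the trace, the sum of principal 2x2 minors, and det A):
  p(λ) = det(λ I - M) = λ^3 + 2λ^2 - λ - 14.
By the rational root theorem any rational root is an integer divisor of 14. Testing λ = 2: p(2) = 8 + 8 - 2 - 14 = 0, so λ = 2 is a root. Dividing out (λ - 2) leaves p(λ) = (λ - 2)(λ^2 + 4λ + 7). For λ^2 + 4λ + 7 the discriminant is -12. It is negative, so the roots are the complex-conjugate pair λ = -2 ± (sqrt(12)/2) i ≈ -2 ± 1.7321i. For a conjugate pair the product of the roots equals the constant term, so |λ|^2 = 7 and |λ| = sqrt(7) ≈ 2.6458.
Thus the eigenvalues (to 4 decimals) are -2 ± 1.7321i (modulus 2.6458); 2 (modulus 2). The spectral radius is the largest modulus: r(A) = sqrt(7) ≈ 2.6458. (Cross-check: r(A) ≤ ||A||_2 ≈ 3.8396; equality holds whenever A is normal, though it can also hold for some non-normal A.)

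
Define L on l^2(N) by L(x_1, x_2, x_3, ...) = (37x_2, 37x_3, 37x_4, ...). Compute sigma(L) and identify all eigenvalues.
sigma(L) = closed disk {z in C : |z| ≤ 37}; sigma_p(L) = open disk {z in C : |z| < 37}

Note L = 37·V where V is the unit left shift (V x)_k = x_{k+1}; so sigma(L) = 37·sigma(V) and ||L|| = 37||V||. ||L x||^2 = 1369sum_{k≥2} |x_k|^2 ≤ 1369||x||^2, with equality on {x : x_1 = 0}, so ||L|| = 37. For any lambda with |lambda| < 37, set r = lambda/37 (|r| < 1); the vector x = (1, r, r^2, ...) is in l^2 and satisfies L x = 37(r, r^2, ...) = lambda x, so lambda is an eigenvalue. On the boundary |lambda| = 37 the geometric series diverges, so no l^2 eigenvector exists, but these lambda lie in the approximate point spectrum. Hence sigma(L) is the closed disk of radius 37 and sigma_p(L) is the open disk.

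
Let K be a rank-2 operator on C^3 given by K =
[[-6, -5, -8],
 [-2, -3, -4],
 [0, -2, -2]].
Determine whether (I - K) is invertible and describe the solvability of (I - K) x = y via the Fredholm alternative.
(I - K) is invertible (det(I - K) = 30 ≠ 0), so for every y in C^3 the equation (I - K) x = y has a unique solution.

K has rank 2 and factors as K = U V^T = u1 v1^T + u2 v2^T with u1 = (1, -1, -2), v1 = (-2, -1, -2), u2 = (2, 2, 2), v2 = (-2, -2, -3) (multiplying out reproduces the displayed K). The nonzero eigenvalues of U V^T coincide with those of the 2 x 2 matrix G = V^T U = [[v1·u1, v1·u2], [v2·u1, v2·u2]] = [[3, -10], [6, -14]], and by the Sylvester determinant identity det(I_3 - U V^T) = det(I_2 - V^T U) = det([[-2, 10], [-6, 15]]) = (-2)(15) - (10)(-6) = 30. (Direct check: I - K =
[[7, 5, 8],
 [2, 4, 4],
 [0, 2, 3]]
has determinant 30.) The finite-dimensional Fredholm alternative says: either (I - K) is invertible, or ker(I - K) ≠ {0} and then range(I - K) = ker((I - K)^*)^⊥, with dim ker(I - K) = dim ker((I - K)^*). Since det(I - K) ≠ 0, 1 is not an eigenvalue of K and ker(I - K) = {0}, so we are in the first case: for every y there is a unique x = (I - K)^(-1) y. (Explicitly, by the Woodbury identity, (I - U V^T)^(-1) = I + U (I_2 - G)^(-1) V^T.)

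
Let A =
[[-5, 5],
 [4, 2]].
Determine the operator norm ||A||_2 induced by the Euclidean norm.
||A||_2 = sqrt((70 + sqrt(1300))/2) ≈ 7.282 (= sqrt(largest eigenvalue of A^T A))

||A||_2 = sigma_max(A) = sqrt(lambda_max(A^T A)). Form the symmetric matrix M = A^T A =
[[41, -17],
 [-17, 29]].
Its characteristic polynomial (trace, determinant of M give the coefficients) is
  p(λ) = det(λ I - M) = λ^2 - 70λ + 900.
For λ^2 - 70λ + 900 the discriminant is 1300. It is nonnegative but not a perfect square, so the roots are real and irrational: λ = (70 ± sqrt(1300))/2 ≈ 53.0278, 16.9722.
So the eigenvalues of A^T A are ≈ 16.9722, 53.0278 (all ≥ 0, as they must be for A^T A). The largest is λ_max = (70 + sqrt(1300))/2 ≈ 53.0278, hence ||A||_2 = sqrt(λ_max) = sqrt((70 + sqrt(1300))/2) ≈ 7.282.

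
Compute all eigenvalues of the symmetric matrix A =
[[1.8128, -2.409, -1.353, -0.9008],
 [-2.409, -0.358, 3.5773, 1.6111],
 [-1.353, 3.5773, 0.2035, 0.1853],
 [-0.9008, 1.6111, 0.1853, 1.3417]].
sigma(A) ≈ {-4, 0, 1, 6}

A is real symmetric, so its spectrum consists of real eigenvalues. Expanding the characteristic polynomial of the displayed matrix gives
  det(λ I - A) = p(λ) = λ^4 + (-3)λ^3 + (-22)λ^2 + (24)λ + (0).
Solving p(λ) = 0 yields eigenvalues ≈ -4, 0, 1, 6. (A is shown rounded to 4 decimals, so these recover the underlying integer eigenvalues to within that precision.)
Verification: the trace of A = 3 equals the sum of eigenvalues 3, and det(A) ≈ 0.0003 matches the eigenvalue product 0.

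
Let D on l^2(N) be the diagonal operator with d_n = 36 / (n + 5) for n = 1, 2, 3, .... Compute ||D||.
||D|| = 6 (attained at n = 1)

For D diagonal, ||D|| = sup_n |d_n| = sup_n 36/(n + 5). This is positive and strictly decreasing in n, so the supremum is attained at n = 1: d_1 = 36/(1 + 5) = 6. Hence ||D|| = 6.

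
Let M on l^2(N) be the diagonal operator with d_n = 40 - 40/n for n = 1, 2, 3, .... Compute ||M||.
||M|| = 40

For a diagonal operator on l^2 with entries d_n, ||M|| = sup_n |d_n|. Here d_1 = 0, d_2 = 20, ..., and d_n = 40 - 40/n increases monotonically toward 40. All terms lie in [0, 40), so |d_n| = d_n and the supremum is the limit 40, which is not attained by any individual d_n. Hence ||M|| = 40.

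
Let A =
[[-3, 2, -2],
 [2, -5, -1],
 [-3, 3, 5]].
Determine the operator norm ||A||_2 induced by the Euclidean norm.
||A||_2 ≈ 8.1581 (= sqrt(largest eigenvalue of A^T A))

||A||_2 = sigma_max(A) = sqrt(lambda_max(A^T A)). Form the symmetric matrix M = A^T A =
[[22, -25, -11],
 [-25, 38, 16],
 [-11, 16, 30]].
Its characteristic polynomial (trace, sum of principal 2x2 minors, determinant of M give the coefficients) is
  p(λ) = det(λ I - M) = λ^3 - 90λ^2 + 1634λ - 4900.
No integer candidate from the rational root theorem (±divisors of 4900) is a root, so the roots are irrational. The cubic discriminant is Δ = 2209833184 > 0, so there are three distinct real roots. p(3) = -781 and p(4) = 260 have opposite signs, so a root lies in (3, 4); Newton's method refines it to λ ≈ 3.7354. p(19) = 515 and p(20) = -220 have opposite signs, so a root lies in (19, 20); Newton's method refines it to λ ≈ 19.7095. p(66) = -1600 and p(67) = 1331 have opposite signs, so a root lies in (66, 67); Newton's method refines it to λ ≈ 66.5551. Check (Vieta): the three roots sum to 90, matching tr M = 90.
So the eigenvalues of A^T A are ≈ 3.7354, 19.7095, 66.5551 (all ≥ 0, as they must be for A^T A). The largest is λ_max ≈ 66.5551, hence ||A||_2 = sqrt(λ_max) ≈ 8.1581.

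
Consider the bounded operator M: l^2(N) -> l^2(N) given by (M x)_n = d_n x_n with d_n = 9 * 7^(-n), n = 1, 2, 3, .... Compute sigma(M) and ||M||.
sigma(M) = {9 * 7^(-n) : n ≥ 1} ∪ {0}; ||M|| = 9/7

A bounded diagonal operator on l^2 with diagonal entries d_n has spectrum equal to the closure of {d_n : n ≥ 1}: every d_n is an eigenvalue (with eigenvector e_n), so {d_n} ⊂ sigma(M); the spectrum is closed, so its closure is too; and for lambda not in the closure, (M - lambda I) has bounded inverse (the diagonal entries 1/(d_n - lambda) are bounded). For our sequence d_n = 9 * 7^(-n), n = 1, 2, 3, ...:
  - {d_n} = {9 * 7^(-n) : n ≥ 1}; the only limit point is 0
  - closure = {9 * 7^(-n) : n ≥ 1} ∪ {0}
For the norm: a diagonal operator has ||M|| = sup_n |d_n|. Here d_n = 9 * 7^(-n) is positive and decreasing, so sup_n |d_n| = d_1 = 9/7. So ||M|| = 9/7.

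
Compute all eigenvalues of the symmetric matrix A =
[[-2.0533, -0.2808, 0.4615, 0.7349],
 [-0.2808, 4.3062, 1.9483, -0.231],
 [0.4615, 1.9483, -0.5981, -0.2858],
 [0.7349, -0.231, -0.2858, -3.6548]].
sigma(A) ≈ {-4, -2, -1, 5}

A is real symmetric, so its spectrum consists of real eigenvalues. Expanding the characteristic polynomial of the displayed matrix gives
  det(λ I - A) = p(λ) = λ^4 + (2)λ^3 + (-21)λ^2 + (-62)λ + (-40).
Solving p(λ) = 0 yields eigenvalues ≈ -4, -2, -1, 5. (A is shown rounded to 4 decimals, so these recover the underlying integer eigenvalues to within that precision.)
Verification: the trace of A = -2 equals the sum of eigenvalues -2, and det(A) ≈ -40.0004 matches the eigenvalue product -40.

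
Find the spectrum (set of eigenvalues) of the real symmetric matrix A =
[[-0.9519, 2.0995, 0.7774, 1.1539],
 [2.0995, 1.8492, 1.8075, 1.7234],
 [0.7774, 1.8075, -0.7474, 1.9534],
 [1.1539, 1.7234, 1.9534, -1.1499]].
sigma(A) ≈ {-3, -2, -1, 5}

A is real symmetric, so its spectrum consists of real eigenvalues. Expanding the characteristic polynomial of the displayed matrix gives
  det(λ I - A) = p(λ) = λ^4 + (1)λ^3 + (-19)λ^2 + (-49)λ + (-29.9985).
Solving p(λ) = 0 yields eigenvalues ≈ -3, -2, -1, 5. (A is shown rounded to 4 decimals, so these recover the underlying integer eigenvalues to within that precision.)
Verification: the trace of A = -1 equals the sum of eigenvalues -1, and det(A) ≈ -29.9985 matches the eigenvalue product -30.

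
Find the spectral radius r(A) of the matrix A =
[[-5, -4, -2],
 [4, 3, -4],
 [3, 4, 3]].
r(A) ≈ 4.7482

The eigenvalues of A are the roots of its characteristic polynomial. With M = A (coefficients from the trace, the sum of principal 2x2 minors, and det A):
  p(λ) = det(λ I - M) = λ^3 - λ^2 + 17λ + 43.
No integer candidate from the rational root theorem (±divisors of 43) is a root, so the roots are irrational. The cubic discriminant is Δ = -82272 < 0, so there is one real root and a complex-conjugate pair. p(-2) = -3 and p(-1) = 24 have opposite signs, so a root lies in (-2, -1); Newton's method refines it to λ ≈ -1.9073. Dividing out (λ - (-1.9073)) leaves approximately λ^2 - 2.9073λ + 22.5451. For λ^2 - 2.9073λ + 22.5451 the discriminant is -81.7279. It is negative, so the remaining roots are the complex-conjugate pair λ ≈ 1.4536 ± 4.5202i. Their product equals the constant term, so |λ|^2 ≈ 22.5451 and |λ| ≈ 4.7482.
Thus the eigenvalues (to 4 decimals) are -1.9073 (modulus 1.9073); 1.4536 ± 4.5202i (modulus 4.7482). The spectral radius is the largest modulus: r(A) ≈ 4.7482. (Cross-check: r(A) ≤ ||A||_2 ≈ 9.5219; equality holds whenever A is normal, though it can also hold for some non-normal A.)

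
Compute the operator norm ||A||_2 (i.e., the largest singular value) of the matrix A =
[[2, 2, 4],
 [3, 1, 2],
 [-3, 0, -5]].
||A||_2 ≈ 8.1912 (= sqrt(largest eigenvalue of A^T A))

||A||_2 = sigma_max(A) = sqrt(lambda_max(A^T A)). Form the symmetric matrix M = A^T A =
[[22, 7, 29],
 [7, 5, 10],
 [29, 10, 45]].
Its characteristic polynomial (trace, sum of principal 2x2 minors, determinant of M give the coefficients) is
  p(λ) = det(λ I - M) = λ^3 - 72λ^2 + 335λ - 400.
No integer candidate from the rational root theorem (±divisors of 400) is a root, so the roots are irrational. The cubic discriminant is Δ = 3540100 > 0, so there are three distinct real roots. p(2) = -10 and p(2.5) = 3.125 have opposite signs, so a root lies in (2, 2.5); Newton's method refines it to λ ≈ 2.2269. p(2.5) = 3.125 and p(3) = -16 have opposite signs, so a root lies in (2.5, 3); Newton's method refines it to λ ≈ 2.6771. p(67) = -400 and p(68) = 3884 have opposite signs, so a root lies in (67, 68); Newton's method refines it to λ ≈ 67.096. Check (Vieta): the three roots sum to 72, matching tr M = 72.
So the eigenvalues of A^T A are ≈ 2.2269, 2.6771, 67.096 (all ≥ 0, as they must be for A^T A). The largest is λ_max ≈ 67.096, hence ||A||_2 = sqrt(λ_max) ≈ 8.1912.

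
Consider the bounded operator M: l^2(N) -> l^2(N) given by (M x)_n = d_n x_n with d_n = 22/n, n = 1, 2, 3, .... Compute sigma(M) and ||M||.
sigma(M) = {22/n : n ≥ 1} ∪ {0}; ||M|| = 22

A bounded diagonal operator on l^2 with diagonal entries d_n has spectrum equal to the closure of {d_n : n ≥ 1}: every d_n is an eigenvalue (with eigenvector e_n), so {d_n} ⊂ sigma(M); the spectrum is closed, so its closure is too; and for lambda not in the closure, (M - lambda I) has bounded inverse (the diagonal entries 1/(d_n - lambda) are bounded). For our sequence d_n = 22/n, n = 1, 2, 3, ...:
  - {d_n} = {22/n : n ≥ 1}; the only limit point is 0
  - closure = {22/n : n ≥ 1} ∪ {0}
For the norm: a diagonal operator has ||M|| = sup_n |d_n|. Here d_n = 22/n is positive and decreasing, so sup_n |d_n| = d_1 = 22. So ||M|| = 22.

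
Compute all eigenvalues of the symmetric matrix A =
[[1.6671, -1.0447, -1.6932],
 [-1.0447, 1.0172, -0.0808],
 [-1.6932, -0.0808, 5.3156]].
sigma(A) ≈ {0, 2, 6}

A is real symmetric, so its spectrum consists of real eigenvalues. Expanding the characteristic polynomial of the displayed matrix gives
  det(λ I - A) = p(λ) = λ^3 + (-8)λ^2 + (12)λ + (0).
Solving p(λ) = 0 yields eigenvalues ≈ 0, 2, 6. (A is shown rounded to 4 decimals, so these recover the underlying integer eigenvalues to within that precision.)
Verification: the trace of A = 8 equals the sum of eigenvalues 8, and det(A) ≈ -0.0004 matches the eigenvalue product 0.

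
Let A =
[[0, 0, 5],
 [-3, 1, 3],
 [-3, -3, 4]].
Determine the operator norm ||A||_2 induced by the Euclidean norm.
||A||_2 ≈ 7.9114 (= sqrt(largest eigenvalue of A^T A))

||A||_2 = sigma_max(A) = sqrt(lambda_max(A^T A)). Form the symmetric matrix M = A^T A =
[[18, 6, -21],
 [6, 10, -9],
 [-21, -9, 50]].
Its characteristic polynomial (trace, sum of principal 2x2 minors, determinant of M give the coefficients) is
  p(λ) = det(λ I - M) = λ^3 - 78λ^2 + 1022λ - 3600.
No integer candidate from the rational root theorem (±divisors of 3600) is a root, so the roots are irrational. The cubic discriminant is Δ = 66918064 > 0, so there are three distinct real roots. p(6) = -60 and p(7) = 75 have opposite signs, so a root lies in (6, 7); Newton's method refines it to λ ≈ 6.3461. p(9) = 9 and p(10) = -180 have opposite signs, so a root lies in (9, 10); Newton's method refines it to λ ≈ 9.0633. p(62) = -1740 and p(63) = 1251 have opposite signs, so a root lies in (62, 63); Newton's method refines it to λ ≈ 62.5906. Check (Vieta): the three roots sum to 78, matching tr M = 78.
So the eigenvalues of A^T A are ≈ 6.3461, 9.0633, 62.5906 (all ≥ 0, as they must be for A^T A). The largest is λ_max ≈ 62.5906, hence ||A||_2 = sqrt(λ_max) ≈ 7.9114.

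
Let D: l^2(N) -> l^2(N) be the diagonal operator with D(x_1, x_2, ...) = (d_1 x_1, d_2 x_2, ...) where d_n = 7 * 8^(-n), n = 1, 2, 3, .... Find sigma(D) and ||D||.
sigma(D) = {7 * 8^(-n) : n ≥ 1} ∪ {0}; ||D|| = 7/8

A bounded diagonal operator on l^2 with diagonal entries d_n has spectrum equal to the closure of {d_n : n ≥ 1}: every d_n is an eigenvalue (with eigenvector e_n), so {d_n} ⊂ sigma(D); the spectrum is closed, so its closure is too; and for lambda not in the closure, (D - lambda I) has bounded inverse (the diagonal entries 1/(d_n - lambda) are bounded). For our sequence d_n = 7 * 8^(-n), n = 1, 2, 3, ...:
  - {d_n} = {7 * 8^(-n) : n ≥ 1}; the only limit point is 0
  - closure = {7 * 8^(-n) : n ≥ 1} ∪ {0}
For the norm: a diagonal operator has ||D|| = sup_n |d_n|. Here d_n = 7 * 8^(-n) is positive and decreasing, so sup_n |d_n| = d_1 = 7/8. So ||D|| = 7/8.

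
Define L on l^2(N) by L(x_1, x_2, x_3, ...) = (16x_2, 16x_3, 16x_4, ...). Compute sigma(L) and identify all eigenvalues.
sigma(L) = closed disk {z in C : |z| ≤ 16}; sigma_p(L) = open disk {z in C : |z| < 16}

Note L = 16·V where V is the unit left shift (V x)_k = x_{k+1}; so sigma(L) = 16·sigma(V) and ||L|| = 16||V||. ||L x||^2 = 256sum_{k≥2} |x_k|^2 ≤ 256||x||^2, with equality on {x : x_1 = 0}, so ||L|| = 16. For any lambda with |lambda| < 16, set r = lambda/16 (|r| < 1); the vector x = (1, r, r^2, ...) is in l^2 and satisfies L x = 16(r, r^2, ...) = lambda x, so lambda is an eigenvalue. On the boundary |lambda| = 16 the geometric series diverges, so no l^2 eigenvector exists, but these lambda lie in the approximate point spectrum. Hence sigma(L) is the closed disk of radius 16 and sigma_p(L) is the open disk.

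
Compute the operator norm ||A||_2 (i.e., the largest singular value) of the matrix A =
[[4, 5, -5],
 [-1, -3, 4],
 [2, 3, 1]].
||A||_2 ≈ 9.7126 (= sqrt(largest eigenvalue of A^T A))

||A||_2 = sigma_max(A) = sqrt(lambda_max(A^T A)). Form the symmetric matrix M = A^T A =
[[21, 29, -22],
 [29, 43, -34],
 [-22, -34, 42]].
Its characteristic polynomial (trace, sum of principal 2x2 minors, determinant of M give the coefficients) is
  p(λ) = det(λ I - M) = λ^3 - 106λ^2 + 1110λ - 900.
No integer candidate from the rational root theorem (±divisors of 900) is a root, so the roots are irrational. The cubic discriminant is Δ = 5969916000 > 0, so there are three distinct real roots. p(0) = -900 and p(1) = 105 have opposite signs, so a root lies in (0, 1); Newton's method refines it to λ ≈ 0.885. p(10) = 600 and p(11) = -185 have opposite signs, so a root lies in (10, 11); Newton's method refines it to λ ≈ 10.7805. p(94) = -2592 and p(95) = 5275 have opposite signs, so a root lies in (94, 95); Newton's method refines it to λ ≈ 94.3345. Check (Vieta): the three roots sum to 106, matching tr M = 106.
So the eigenvalues of A^T A are ≈ 0.885, 10.7805, 94.3345 (all ≥ 0, as they must be for A^T A). The largest is λ_max ≈ 94.3345, hence ||A||_2 = sqrt(λ_max) ≈ 9.7126.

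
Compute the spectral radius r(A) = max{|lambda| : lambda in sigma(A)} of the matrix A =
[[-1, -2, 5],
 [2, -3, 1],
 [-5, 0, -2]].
r(A) ≈ 5.5875

The eigenvalues of A are the roots of its characteristic polynomial. With M = A (coefficients from the trace, the sum of principal 2x2 minors, and det A):
  p(λ) = det(λ I - M) = λ^3 + 6λ^2 + 40λ + 79.
No integer candidate from the rational root theorem (±divisors of 79) is a root, so the roots are irrational. The cubic discriminant is Δ = -93883 < 0, so there is one real root and a complex-conjugate pair. p(-3) = -14 and p(-2) = 15 have opposite signs, so a root lies in (-3, -2); Newton's method refines it to λ ≈ -2.5304. Dividing out (λ - (-2.5304)) leaves approximately λ^2 + 3.4696λ + 31.2205. For λ^2 + 3.4696λ + 31.2205 the discriminant is -112.8439. It is negative, so the remaining roots are the complex-conjugate pair λ ≈ -1.7348 ± 5.3114i. Their product equals the constant term, so |λ|^2 ≈ 31.2205 and |λ| ≈ 5.5875.
Thus the eigenvalues (to 4 decimals) are -2.5304 (modulus 2.5304); -1.7348 ± 5.3114i (modulus 5.5875). The spectral radius is the largest modulus: r(A) ≈ 5.5875. (Cross-check: r(A) ≤ ||A||_2 ≈ 6.5046; equality holds whenever A is normal, though it can also hold for some non-normal A.)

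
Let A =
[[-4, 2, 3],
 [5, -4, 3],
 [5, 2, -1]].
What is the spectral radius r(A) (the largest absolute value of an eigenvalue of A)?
r(A) ≈ 7.457

The eigenvalues of A are the roots of its characteristic polynomial. With M = A (coefficients from the trace, the sum of principal 2x2 minors, and det A):
  p(λ) = det(λ I - M) = λ^3 + 9λ^2 - 7λ - 138.
No integer candidate from the rational root theorem (±divisors of 138) is a root, so the roots are irrational. The cubic discriminant is Δ = 50053 > 0, so there are three distinct real roots. p(-8) = -18 and p(-7) = 9 have opposite signs, so a root lies in (-8, -7); Newton's method refines it to λ ≈ -7.457. p(-6) = 12 and p(-5) = -3 have opposite signs, so a root lies in (-6, -5); Newton's method refines it to λ ≈ -5.142. p(3) = -51 and p(4) = 42 have opposite signs, so a root lies in (3, 4); Newton's method refines it to λ ≈ 3.599. Check (Vieta): the three roots sum to -9, matching tr M = -9.
Thus the eigenvalues (to 4 decimals) are -7.457 (modulus 7.457); -5.142 (modulus 5.142); 3.599 (modulus 3.599). The spectral radius is the largest modulus: r(A) ≈ 7.457. (Cross-check: r(A) ≤ ||A||_2 ≈ 8.5249; equality holds whenever A is normal, though it can also hold for some non-normal A.)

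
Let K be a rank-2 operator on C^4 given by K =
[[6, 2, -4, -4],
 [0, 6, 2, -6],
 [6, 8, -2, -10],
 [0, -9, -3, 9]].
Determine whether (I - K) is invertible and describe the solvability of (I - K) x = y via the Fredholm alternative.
(I - K) is invertible (det(I - K) = 8 ≠ 0), so for every y in C^4 the equation (I - K) x = y has a unique solution.

K has rank 2 and factors as K = U V^T = u1 v1^T + u2 v2^T with u1 = (0, -2, -2, 3), v1 = (0, -3, -1, 3), u2 = (2, 0, 2, 0), v2 = (3, 1, -2, -2) (multiplying out reproduces the displayed K). The nonzero eigenvalues of U V^T coincide with those of the 2 x 2 matrix G = V^T U = [[v1·u1, v1·u2], [v2·u1, v2·u2]] = [[17, -2], [-4, 2]], and by the Sylvester determinant identity det(I_4 - U V^T) = det(I_2 - V^T U) = det([[-16, 2], [4, -1]]) = (-16)(-1) - (2)(4) = 8. (Direct check: I - K =
[[-5, -2, 4, 4],
 [0, -5, -2, 6],
 [-6, -8, 3, 10],
 [0, 9, 3, -8]]
has determinant 8.) The finite-dimensional Fredholm alternative says: either (I - K) is invertible, or ker(I - K) ≠ {0} and then range(I - K) = ker((I - K)^*)^⊥, with dim ker(I - K) = dim ker((I - K)^*). Since det(I - K) ≠ 0, 1 is not an eigenvalue of K and ker(I - K) = {0}, so we are in the first case: for every y there is a unique x = (I - K)^(-1) y. (Explicitly, by the Woodbury identity, (I - U V^T)^(-1) = I + U (I_2 - G)^(-1) V^T.)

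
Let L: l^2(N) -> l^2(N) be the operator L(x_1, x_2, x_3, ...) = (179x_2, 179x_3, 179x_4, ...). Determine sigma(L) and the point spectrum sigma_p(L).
sigma(L) = closed disk {z in C : |z| ≤ 179}; sigma_p(L) = open disk {z in C : |z| < 179}

Note L = 179·V where V is the unit left shift (V x)_k = x_{k+1}; so sigma(L) = 179·sigma(V) and ||L|| = 179||V||. ||L x||^2 = 32041sum_{k≥2} |x_k|^2 ≤ 32041||x||^2, with equality on {x : x_1 = 0}, so ||L|| = 179. For any lambda with |lambda| < 179, set r = lambda/179 (|r| < 1); the vector x = (1, r, r^2, ...) is in l^2 and satisfies L x = 179(r, r^2, ...) = lambda x, so lambda is an eigenvalue. On the boundary |lambda| = 179 the geometric series diverges, so no l^2 eigenvector exists, but these lambda lie in the approximate point spectrum. Hence sigma(L) is the closed disk of radius 179 and sigma_p(L) is the open disk.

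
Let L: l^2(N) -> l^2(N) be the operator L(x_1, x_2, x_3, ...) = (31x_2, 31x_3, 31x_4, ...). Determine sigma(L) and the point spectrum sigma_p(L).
sigma(L) = closed disk {z in C : |z| ≤ 31}; sigma_p(L) = open disk {z in C : |z| < 31}

Note L = 31·V where V is the unit left shift (V x)_k = x_{k+1}; so sigma(L) = 31·sigma(V) and ||L|| = 31||V||. ||L x||^2 = 961sum_{k≥2} |x_k|^2 ≤ 961||x||^2, with equality on {x : x_1 = 0}, so ||L|| = 31. For any lambda with |lambda| < 31, set r = lambda/31 (|r| < 1); the vector x = (1, r, r^2, ...) is in l^2 and satisfies L x = 31(r, r^2, ...) = lambda x, so lambda is an eigenvalue. On the boundary |lambda| = 31 the geometric series diverges, so no l^2 eigenvector exists, but these lambda lie in the approximate point spectrum. Hence sigma(L) is the closed disk of radius 31 and sigma_p(L) is the open disk.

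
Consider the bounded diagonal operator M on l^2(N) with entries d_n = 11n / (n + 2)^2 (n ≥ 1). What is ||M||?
||M|| = 11/8 (attained at n = 2)

For M diagonal, ||M|| = sup_n |d_n|. Treat f(x) = 11x / (x + 2)^2 for real x > 0. By the quotient rule, f'(x) = 11(2 - x)/(x + 2)^3, which is positive for x < 2 and negative for x > 2. So f has a unique maximum at x = 2, and since 2 is a positive integer, the supremum over n ≥ 1 is attained at n = 2: d_2 = 11·2/(2 + 2)^2 = 11·2/16 = 11/8. Hence ||M|| = 11/8.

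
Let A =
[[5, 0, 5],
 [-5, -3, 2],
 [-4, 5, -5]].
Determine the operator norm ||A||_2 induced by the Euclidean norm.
||A||_2 ≈ 10.2094 (= sqrt(largest eigenvalue of A^T A))

||A||_2 = sigma_max(A) = sqrt(lambda_max(A^T A)). Form the symmetric matrix M = A^T A =
[[66, -5, 35],
 [-5, 34, -31],
 [35, -31, 54]].
Its characteristic polynomial (trace, sum of principal 2x2 minors, determinant of M give the coefficients) is
  p(λ) = det(λ I - M) = λ^3 - 154λ^2 + 5433λ - 25600.
No integer candidate from the rational root theorem (±divisors of 25600) is a root, so the roots are irrational. The cubic discriminant is Δ = 52419210176 > 0, so there are three distinct real roots. p(5) = -2160 and p(6) = 1670 have opposite signs, so a root lies in (5, 6); Newton's method refines it to λ ≈ 5.5551. p(44) = 492 and p(45) = -1840 have opposite signs, so a root lies in (44, 45); Newton's method refines it to λ ≈ 44.2125. p(104) = -1368 and p(105) = 4640 have opposite signs, so a root lies in (104, 105); Newton's method refines it to λ ≈ 104.2324. Check (Vieta): the three roots sum to 154, matching tr M = 154.
So the eigenvalues of A^T A are ≈ 5.5551, 44.2125, 104.2324 (all ≥ 0, as they must be for A^T A). The largest is λ_max ≈ 104.2324, hence ||A||_2 = sqrt(λ_max) ≈ 10.2094.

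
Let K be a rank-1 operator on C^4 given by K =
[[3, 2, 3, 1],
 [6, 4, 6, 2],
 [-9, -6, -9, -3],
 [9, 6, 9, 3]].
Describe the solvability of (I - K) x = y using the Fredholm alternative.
(I - K) is singular (det(I - K) = 0, i.e. 1 ∈ sigma(K)). (I - K) x = y is solvable iff y ⊥ ker((I - K)^*) = span{(3, 2, 3, 1)}, i.e. iff 3y_1 + 2y_2 + 3y_3 + y_4 = 0. When solvable, the solutions are x = y + c·(1, 2, -3, 3), c arbitrary (ker(I - K) = span{(1, 2, -3, 3)}, dimension 1).

K has rank 1, so it is an outer product K = u v^T: every row of K is a multiple of one row vector. Reading off the entries, u = (1, 2, -3, 3) and v = (3, 2, 3, 1) (row i of K equals u_i·v^T). A rank-one matrix u v^T satisfies K u = u (v·u) and kills the (3)-dimensional subspace v^⊥, so its characteristic polynomial is lambda^3 (lambda - v·u) with v·u = tr K = 1. Hence the eigenvalues of I - K are 1 (multiplicity 3) and 1 - (1) = 0, so det(I - K) = 0. (Direct check: I - K =
[[-2, -2, -3, -1],
 [-6, -3, -6, -2],
 [9, 6, 10, 3],
 [-9, -6, -9, -2]]
has determinant 0.) So 1 is an eigenvalue of K and (I - K) is not invertible. The finite-dimensional Fredholm alternative says: either (I - K) is invertible, or ker(I - K) ≠ {0} and then range(I - K) = ker((I - K)^*)^⊥, with dim ker(I - K) = dim ker((I - K)^*). We are in the second case, so we need both kernels. Kernel of I - K: (I - K) u = u - u (v·u) = u - u = 0, so ker(I - K) = span{u} = span{(1, 2, -3, 3)} (it is exactly 1-dimensional because rank(I - K) = 3). Kernel of the adjoint: K is real, so (I - K)^* = I - K^T = I - v u^T, and (I - v u^T) v = v - v (u·v) = 0; hence ker((I - K)^*) = span{v} = span{(3, 2, 3, 1)}. Therefore (I - K) x = y is solvable iff <y, v> = 0, i.e. iff 3y_1 + 2y_2 + 3y_3 + y_4 = 0. When this holds, K y = u (v·y) = 0, so (I - K) y = y and x = y is a particular solution; the full solution set is the line x = y + c·u = y + c·(1, 2, -3, 3), c ∈ C.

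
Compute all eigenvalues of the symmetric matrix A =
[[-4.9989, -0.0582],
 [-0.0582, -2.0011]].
sigma(A) ≈ {-5, -2}

A is real symmetric, so its spectrum consists of real eigenvalues. Expanding the characteristic polynomial of the displayed matrix gives
  det(λ I - A) = p(λ) = λ^2 + (7)λ + (10).
Solving p(λ) = 0 yields eigenvalues ≈ -5, -2. (A is shown rounded to 4 decimals, so these recover the underlying integer eigenvalues to within that precision.)
Verification: the trace of A = -7 equals the sum of eigenvalues -7, and det(A) ≈ 9.9999 matches the eigenvalue product 10.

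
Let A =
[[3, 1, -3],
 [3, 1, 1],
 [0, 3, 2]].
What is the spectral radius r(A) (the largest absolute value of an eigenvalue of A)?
r(A) ≈ 4.415

The eigenvalues of A are the roots of its characteristic polynomial. With M = A (coefficients from the trace, the sum of principal 2x2 minors, and det A):
  p(λ) = det(λ I - M) = λ^3 - 6λ^2 + 5λ + 36.
No integer candidate from the rational root theorem (±divisors of 36) is a root, so the roots are irrational. The cubic discriminant is Δ = -22928 < 0, so there is one real root and a complex-conjugate pair. p(-2) = -6 and p(-1) = 24 have opposite signs, so a root lies in (-2, -1); Newton's method refines it to λ ≈ -1.8469. Dividing out (λ - (-1.8469)) leaves approximately λ^2 - 7.8469λ + 19.4923. For λ^2 - 7.8469λ + 19.4923 the discriminant is -16.3956. It is negative, so the remaining roots are the complex-conjugate pair λ ≈ 3.9234 ± 2.0246i. Their product equals the constant term, so |λ|^2 ≈ 19.4923 and |λ| ≈ 4.415.
Thus the eigenvalues (to 4 decimals) are -1.8469 (modulus 1.8469); 3.9234 ± 2.0246i (modulus 4.415). The spectral radius is the largest modulus: r(A) ≈ 4.415. (Cross-check: r(A) ≤ ||A||_2 ≈ 4.8024; equality holds whenever A is normal, though it can also hold for some non-normal A.)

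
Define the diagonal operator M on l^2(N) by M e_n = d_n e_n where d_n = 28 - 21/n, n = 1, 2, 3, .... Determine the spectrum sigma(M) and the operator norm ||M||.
sigma(M) = {28 - 21/n : n ≥ 1} ∪ {28}; ||M|| = 28

A bounded diagonal operator on l^2 with diagonal entries d_n has spectrum equal to the closure of {d_n : n ≥ 1}: every d_n is an eigenvalue (with eigenvector e_n), so {d_n} ⊂ sigma(M); the spectrum is closed, so its closure is too; and for lambda not in the closure, (M - lambda I) has bounded inverse (the diagonal entries 1/(d_n - lambda) are bounded). For our sequence d_n = 28 - 21/n, n = 1, 2, 3, ...:
  - {d_n} = {28 - 21/n : n ≥ 1}; the only limit point is 28
  - closure = {28 - 21/n : n ≥ 1} ∪ {28}
For the norm: a diagonal operator has ||M|| = sup_n |d_n|. Here d_n = 28 - 21/n increases monotonically from d_1 = 7 toward 28, with all terms in [7, 28); so sup_n |d_n| = 28 (the supremum is the limit, not attained). So ||M|| = 28.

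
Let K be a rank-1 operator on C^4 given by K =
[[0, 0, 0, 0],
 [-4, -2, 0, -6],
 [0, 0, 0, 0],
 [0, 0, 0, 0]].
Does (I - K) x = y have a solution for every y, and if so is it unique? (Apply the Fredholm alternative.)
(I - K) is invertible (det(I - K) = 3 ≠ 0), so for every y in C^4 the equation (I - K) x = y has a unique solution.

K has rank 1, so it is an outer product K = u v^T: every row of K is a multiple of one row vector. Reading off the entries, u = (0, 2, 0, 0) and v = (-2, -1, 0, -3) (row i of K equals u_i·v^T). A rank-one matrix u v^T satisfies K u = u (v·u) and kills the (3)-dimensional subspace v^⊥, so its characteristic polynomial is lambda^3 (lambda - v·u) with v·u = tr K = -2. Hence the eigenvalues of I - K are 1 (multiplicity 3) and 1 - (-2) = 3, so det(I - K) = 3. (Direct check: I - K =
[[1, 0, 0, 0],
 [4, 3, 0, 6],
 [0, 0, 1, 0],
 [0, 0, 0, 1]]
has determinant 3.) The finite-dimensional Fredholm alternative says: either (I - K) is invertible, or ker(I - K) ≠ {0} and then range(I - K) = ker((I - K)^*)^⊥, with dim ker(I - K) = dim ker((I - K)^*). Since det(I - K) ≠ 0, 1 is not an eigenvalue of K and ker(I - K) = {0}, so we are in the first case: for every y there is a unique x = (I - K)^(-1) y. Explicitly, by the Sherman–Morrison formula, (I - u v^T)^(-1) = I + u v^T/(1 - v·u), i.e. (I - K)^(-1) = I + K/(3).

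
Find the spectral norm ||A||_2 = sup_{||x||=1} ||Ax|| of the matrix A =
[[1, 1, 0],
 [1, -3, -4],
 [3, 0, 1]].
||A||_2 ≈ 5.1247 (= sqrt(largest eigenvalue of A^T A))

||A||_2 = sigma_max(A) = sqrt(lambda_max(A^T A)). Form the symmetric matrix M = A^T A =
[[11, -2, -1],
 [-2, 10, 12],
 [-1, 12, 17]].
Its characteristic polynomial (trace, sum of principal 2x2 minors, determinant of M give the coefficients) is
  p(λ) = det(λ I - M) = λ^3 - 38λ^2 + 318λ - 256.
No integer candidate from the rational root theorem (±divisors of 256) is a root, so the roots are irrational. The cubic discriminant is Δ = 15118000 > 0, so there are three distinct real roots. p(0) = -256 and p(1) = 25 have opposite signs, so a root lies in (0, 1); Newton's method refines it to λ ≈ 0.8994. p(10) = 124 and p(11) = -25 have opposite signs, so a root lies in (10, 11); Newton's method refines it to λ ≈ 10.8378. p(26) = -100 and p(27) = 311 have opposite signs, so a root lies in (26, 27); Newton's method refines it to λ ≈ 26.2628. Check (Vieta): the three roots sum to 38, matching tr M = 38.
So the eigenvalues of A^T A are ≈ 0.8994, 10.8378, 26.2628 (all ≥ 0, as they must be for A^T A). The largest is λ_max ≈ 26.2628, hence ||A||_2 = sqrt(λ_max) ≈ 5.1247.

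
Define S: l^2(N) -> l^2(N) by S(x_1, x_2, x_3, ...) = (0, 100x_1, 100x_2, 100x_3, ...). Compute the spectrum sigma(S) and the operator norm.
sigma(S) = closed disk {z in C : |z| ≤ 100}; ||S|| = 100

Note S = 100·U where U is the unit right shift (U x)_k = x_{k-1} (with x_0 := 0); so ||S|| = 100||U|| and sigma(S) = 100·sigma(U). ||S x||^2 = sum_{k≥1} |100x_k|^2 = 10000||x||^2, so ||S|| = 100 and sigma(S) ⊂ {|z| ≤ 100}. For any |lambda| < 100, the equation (S - lambda I) x = 0 forces x_1 = 0, then 100x_k = lambda x_{k+1} ⇒ x = 0, so S has no eigenvalues. But (S - lambda I) is not surjective for |lambda| < 100: solving (S - lambda I) x = e_1 would require x_n proportional to (lambda/100)^(-n), which is not in l^2. So every |lambda| < 100 lies in the residual spectrum. The boundary |lambda| = 100 is in the approximate point spectrum (the spectrum is closed). Hence sigma(S) is the closed disk of radius 100.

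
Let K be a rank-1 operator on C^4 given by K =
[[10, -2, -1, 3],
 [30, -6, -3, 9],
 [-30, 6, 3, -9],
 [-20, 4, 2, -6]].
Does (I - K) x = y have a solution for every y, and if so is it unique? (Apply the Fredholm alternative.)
(I - K) is singular (det(I - K) = 0, i.e. 1 ∈ sigma(K)). (I - K) x = y is solvable iff y ⊥ ker((I - K)^*) = span{(10, -2, -1, 3)}, i.e. iff 10y_1 - 2y_2 - y_3 + 3y_4 = 0. When solvable, the solutions are x = y + c·(1, 3, -3, -2), c arbitrary (ker(I - K) = span{(1, 3, -3, -2)}, dimension 1).

K has rank 1, so it is an outer product K = u v^T: every row of K is a multiple of one row vector. Reading off the entries, u = (1, 3, -3, -2) and v = (10, -2, -1, 3) (row i of K equals u_i·v^T). A rank-one matrix u v^T satisfies K u = u (v·u) and kills the (3)-dimensional subspace v^⊥, so its characteristic polynomial is lambda^3 (lambda - v·u) with v·u = tr K = 1. Hence the eigenvalues of I - K are 1 (multiplicity 3) and 1 - (1) = 0, so det(I - K) = 0. (Direct check: I - K =
[[-9, 2, 1, -3],
 [-30, 7, 3, -9],
 [30, -6, -2, 9],
 [20, -4, -2, 7]]
has determinant 0.) So 1 is an eigenvalue of K and (I - K) is not invertible. The finite-dimensional Fredholm alternative says: either (I - K) is invertible, or ker(I - K) ≠ {0} and then range(I - K) = ker((I - K)^*)^⊥, with dim ker(I - K) = dim ker((I - K)^*). We are in the second case, so we need both kernels. Kernel of I - K: (I - K) u = u - u (v·u) = u - u = 0, so ker(I - K) = span{u} = span{(1, 3, -3, -2)} (it is exactly 1-dimensional because rank(I - K) = 3). Kernel of the adjoint: K is real, so (I - K)^* = I - K^T = I - v u^T, and (I - v u^T) v = v - v (u·v) = 0; hence ker((I - K)^*) = span{v} = span{(10, -2, -1, 3)}. Therefore (I - K) x = y is solvable iff <y, v> = 0, i.e. iff 10y_1 - 2y_2 - y_3 + 3y_4 = 0. When this holds, K y = u (v·y) = 0, so (I - K) y = y and x = y is a particular solution; the full solution set is the line x = y + c·u = y + c·(1, 3, -3, -2), c ∈ C.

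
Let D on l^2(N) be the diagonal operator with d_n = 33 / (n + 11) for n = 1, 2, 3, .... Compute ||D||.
||D|| = 11/4 (attained at n = 1)

For D diagonal, ||D|| = sup_n |d_n| = sup_n 33/(n + 11). This is positive and strictly decreasing in n, so the supremum is attained at n = 1: d_1 = 33/(1 + 11) = 11/4. Hence ||D|| = 11/4.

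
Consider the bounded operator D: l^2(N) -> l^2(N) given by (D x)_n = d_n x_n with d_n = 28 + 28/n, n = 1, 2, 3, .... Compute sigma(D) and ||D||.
sigma(D) = {28 + 28/n : n ≥ 1} ∪ {28}; ||D|| = 56

A bounded diagonal operator on l^2 with diagonal entries d_n has spectrum equal to the closure of {d_n : n ≥ 1}: every d_n is an eigenvalue (with eigenvector e_n), so {d_n} ⊂ sigma(D); the spectrum is closed, so its closure is too; and for lambda not in the closure, (D - lambda I) has bounded inverse (the diagonal entries 1/(d_n - lambda) are bounded). For our sequence d_n = 28 + 28/n, n = 1, 2, 3, ...:
  - {d_n} = {28 + 28/n : n ≥ 1}; the only limit point is 28
  - closure = {28 + 28/n : n ≥ 1} ∪ {28}
For the norm: a diagonal operator has ||D|| = sup_n |d_n|. Here d_n = 28 + 28/n is positive and decreasing, so sup_n |d_n| = d_1 = 28 + 28 = 56. So ||D|| = 56.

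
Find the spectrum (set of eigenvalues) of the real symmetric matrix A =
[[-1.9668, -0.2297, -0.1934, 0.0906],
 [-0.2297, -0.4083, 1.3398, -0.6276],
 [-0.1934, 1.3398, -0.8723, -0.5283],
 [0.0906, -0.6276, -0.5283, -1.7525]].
sigma(A) ≈ {-2, 1} (-2 with multiplicity 3)

A is real symmetric, so its spectrum consists of real eigenvalues. Expanding the characteristic polynomial of the displayed matrix gives
  det(λ I - A) = p(λ) = λ^4 + (5)λ^3 + (6)λ^2 + (-4)λ + (-8).
Solving p(λ) = 0 yields eigenvalues ≈ -2, -2, -2, 1. (A is shown rounded to 4 decimals, so these recover the underlying integer eigenvalues to within that precision.)
Verification: the trace of A = -5 equals the sum of eigenvalues -5, and det(A) ≈ -8.0004 matches the eigenvalue product -8.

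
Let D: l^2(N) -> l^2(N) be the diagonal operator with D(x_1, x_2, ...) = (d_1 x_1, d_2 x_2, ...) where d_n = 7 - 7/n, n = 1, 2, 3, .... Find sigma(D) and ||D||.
sigma(D) = {7 - 7/n : n ≥ 1} ∪ {7}; ||D|| = 7

A bounded diagonal operator on l^2 with diagonal entries d_n has spectrum equal to the closure of {d_n : n ≥ 1}: every d_n is an eigenvalue (with eigenvector e_n), so {d_n} ⊂ sigma(D); the spectrum is closed, so its closure is too; and for lambda not in the closure, (D - lambda I) has bounded inverse (the diagonal entries 1/(d_n - lambda) are bounded). For our sequence d_n = 7 - 7/n, n = 1, 2, 3, ...:
  - {d_n} = {7 - 7/n : n ≥ 1}; the only limit point is 7
  - closure = {7 - 7/n : n ≥ 1} ∪ {7}
For the norm: a diagonal operator has ||D|| = sup_n |d_n|. Here d_n = 7 - 7/n increases monotonically from d_1 = 0 toward 7, with all terms in [0, 7); so sup_n |d_n| = 7 (the supremum is the limit, not attained). So ||D|| = 7.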